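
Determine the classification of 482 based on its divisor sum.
deficient

Proper divisors of 482: sum = 1 + 2 + 241 = 244
Since 244 < 482, 482 is deficient.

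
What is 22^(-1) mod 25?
8

gcd(22, 25) = 1, so the inverse exists.
Extended Euclidean algorithm on (25, 22):
25 = 1 × 22 + 3  ⟹  3 = (1)·25 + (-1)·22
22 = 7 × 3 + 1  ⟹  1 = (-7)·25 + (8)·22
So (8)·22 ≡ 1 (mod 25), i.e. 22^(-1) ≡ 8 (mod 25).
Check: 22 × 8 = 176 ≡ 1 (mod 25)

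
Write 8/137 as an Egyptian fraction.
1/18 + 1/353 + 1/174100 + 1/75776850900

Greedy algorithm:
8/137: ceiling(137/8) = 18, use 1/18
7/2466: ceiling(2466/7) = 353, use 1/353
5/870498: ceiling(870498/5) = 174100, use 1/174100
1/75776850900: ceiling(75776850900/1) = 75776850900, use 1/75776850900
Result: 8/137 = 1/18 + 1/353 + 1/174100 + 1/75776850900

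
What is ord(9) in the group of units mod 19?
9

19 is prime, so ord(9) divides φ(19) = 18.
Divisors of 18: 1, 2, 3, 6, 9, 18.
Repeated squaring: 9^1 ≡ 9, 9^2 ≡ 5, 9^4 ≡ 6, 9^8 ≡ 17, 9^16 ≡ 4 (mod 19).
Test 9^d mod 19 for each divisor d in increasing order:
9^1 ≡ 9
9^2 ≡ 5
9^3 = 9^2·9^1 ≡ 7
9^6 = 9^4·9^2 ≡ 11
9^9 = 9^8·9^1 ≡ 1  ← first divisor giving 1
The order is 9.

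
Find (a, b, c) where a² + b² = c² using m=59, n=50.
(981, 5900, 5981)

Euclid's formula: a = m² - n², b = 2mn, c = m² + n²
m = 59, n = 50
a = 59² - 50² = 3481 - 2500 = 981
b = 2 × 59 × 50 = 5900
c = 59² + 50² = 3481 + 2500 = 5981
Verification: 981² + 5900² = 962361 + 34810000 = 35772361 = 5981² ✓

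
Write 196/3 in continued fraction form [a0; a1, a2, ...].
[65; 3]

Euclidean algorithm steps:
196 = 65 × 3 + 1
3 = 3 × 1 + 0
Continued fraction: [65; 3]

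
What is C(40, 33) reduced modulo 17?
0

Using Lucas' theorem:
Write n=40 and k=33 in base 17:
n in base 17: [2, 6]
k in base 17: [1, 16]
C(40,33) mod 17 = ∏ C(n_i, k_i) mod 17
Digit binomials (mod 17): C(2,1) = 2; C(6,16) = 0 (k_i > n_i)
Product: 2 × 0 = 0 ≡ 0 (mod 17)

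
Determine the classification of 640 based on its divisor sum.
abundant

Proper divisors of 640: sum = 1 + 2 + 4 + 5 + 8 + 10 + 16 + 20 + 32 + 40 + 64 + 80 + 128 + 160 + 320 = 890
Since 890 > 640, 640 is abundant.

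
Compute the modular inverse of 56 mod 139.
72

gcd(56, 139) = 1, so the inverse exists.
Extended Euclidean algorithm on (139, 56):
139 = 2 × 56 + 27  ⟹  27 = (1)·139 + (-2)·56
56 = 2 × 27 + 2  ⟹  2 = (-2)·139 + (5)·56
27 = 13 × 2 + 1  ⟹  1 = (27)·139 + (-67)·56
So (-67)·56 ≡ 1 (mod 139), i.e. 56^(-1) ≡ -67 ≡ 72 (mod 139).
Check: 56 × 72 = 4032 ≡ 1 (mod 139)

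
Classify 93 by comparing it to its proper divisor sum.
deficient

Proper divisors of 93: sum = 1 + 3 + 31 = 35
Since 35 < 93, 93 is deficient.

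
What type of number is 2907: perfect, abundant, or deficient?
deficient

Proper divisors of 2907: sum = 1 + 3 + 9 + 17 + 19 + 51 + 57 + 153 + 171 + 323 + 969 = 1773
Since 1773 < 2907, 2907 is deficient.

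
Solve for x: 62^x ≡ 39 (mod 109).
61

Baby-step giant-step with step n = ⌈√109⌉ = 11.
Baby steps 62^j mod 109 (j:value) for j=0..10: 0:1, 1:62, 2:29, 3:54, 4:78, 5:40, 6:82, 7:70, 8:89, 9:68, 10:74.
Giant-step multiplier: 62^(-11) ≡ 62^(108-11) = 62^97 ≡ 11 (mod 109).
Giant steps γ_i = 39·11^i mod 109: γ_0=39, γ_1=102, γ_2=32, γ_3=25, γ_4=57, γ_5=82 (in table at j=6).
x = i·n + j = 5·11 + 6 = 61.
Check: 62^61 ≡ 39 (mod 109).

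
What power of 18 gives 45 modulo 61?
58

Baby-step giant-step with step n = ⌈√61⌉ = 8.
Baby steps 18^j mod 61 (j:value) for j=0..7: 0:1, 1:18, 2:19, 3:37, 4:56, 5:32, 6:27, 7:59.
Giant-step multiplier: 18^(-8) ≡ 18^(60-8) = 18^52 ≡ 22 (mod 61).
Giant steps γ_i = 45·22^i mod 61: γ_0=45, γ_1=14, γ_2=3, γ_3=5, γ_4=49, γ_5=41, γ_6=48, γ_7=19 (in table at j=2).
x = i·n + j = 7·8 + 2 = 58.
Check: 18^58 ≡ 45 (mod 61).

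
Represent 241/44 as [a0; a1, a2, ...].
[5; 2, 10, 2]

Euclidean algorithm steps:
241 = 5 × 44 + 21
44 = 2 × 21 + 2
21 = 10 × 2 + 1
2 = 2 × 1 + 0
Continued fraction: [5; 2, 10, 2]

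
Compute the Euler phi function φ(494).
216

494 = 2 × 13 × 19
φ(n) = n × ∏(1 - 1/p) for each prime p dividing n
φ(494) = 494 × (1 - 1/2) × (1 - 1/13) × (1 - 1/19) = 216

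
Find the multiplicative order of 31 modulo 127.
63

127 is prime, so ord(31) divides φ(127) = 126.
Divisors of 126: 1, 2, 3, 6, 7, 9, 14, 18, 21, 42, 63, 126.
Repeated squaring: 31^1 ≡ 31, 31^2 ≡ 72, 31^4 ≡ 104, 31^8 ≡ 21, 31^16 ≡ 60, 31^32 ≡ 44, 31^64 ≡ 31 (mod 127).
Test 31^d mod 127 for each divisor d in increasing order:
31^1 ≡ 31
31^2 ≡ 72
31^3 = 31^2·31^1 ≡ 73
31^6 = 31^4·31^2 ≡ 122
31^7 = 31^4·31^2·31^1 ≡ 99
31^9 = 31^8·31^1 ≡ 16
31^14 = 31^8·31^4·31^2 ≡ 22
31^18 = 31^16·31^2 ≡ 2
31^21 = 31^16·31^4·31^1 ≡ 19
31^42 = 31^32·31^8·31^2 ≡ 107
31^63 = 31^32·31^16·31^8·31^4·31^2·31^1 ≡ 1  ← first divisor giving 1
The order is 63.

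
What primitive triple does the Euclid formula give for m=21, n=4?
(425, 168, 457)

Euclid's formula: a = m² - n², b = 2mn, c = m² + n²
m = 21, n = 4
a = 21² - 4² = 441 - 16 = 425
b = 2 × 21 × 4 = 168
c = 21² + 4² = 441 + 16 = 457
Verification: 425² + 168² = 180625 + 28224 = 208849 = 457² ✓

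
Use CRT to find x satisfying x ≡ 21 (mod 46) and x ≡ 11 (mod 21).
389

Using Chinese Remainder Theorem:
M = 46 × 21 = 966
M1 = 21, M2 = 46
y1 = 21^(-1) mod 46 = 11
y2 = 46^(-1) mod 21 = 16
x = (21×21×11 + 11×46×16) mod 966 = 389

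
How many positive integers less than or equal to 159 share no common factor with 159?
104

159 = 3 × 53
φ(n) = n × ∏(1 - 1/p) for each prime p dividing n
φ(159) = 159 × (1 - 1/3) × (1 - 1/53) = 104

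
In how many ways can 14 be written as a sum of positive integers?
135

p(n) counts ways to write n as a sum of positive integers (order ignored).
Euler's pentagonal recurrence: p(k) = p(k-1) + p(k-2) - p(k-5) - p(k-7) + p(k-12) + p(k-15) - ... (offsets j(3j∓1)/2, signs ++--, p(0)=1, p(<0)=0).
DP table for k = 0..13: p(0)=1, p(1)=1, p(2)=2, p(3)=3, p(4)=5, p(5)=7, p(6)=11, p(7)=15, p(8)=22, p(9)=30, p(10)=42, p(11)=56, p(12)=77, p(13)=101.
Final step: p(14) = p(13) + p(12) - p(9) - p(7) + p(2)
= 101 + 77 - 30 - 15 + 2
= 135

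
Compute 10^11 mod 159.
97

Repeated squaring. Binary of 11 = 1011.
10^1 ≡ 10 (mod 159); 10^2 ≡ 100 (mod 159); 10^4 ≡ 142 (mod 159); 10^8 ≡ 130 (mod 159)
10^11 = 10^1 × 10^2 × 10^8 ≡ 97 (mod 159)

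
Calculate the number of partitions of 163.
142798995930

p(n) counts ways to write n as a sum of positive integers (order ignored).
Euler's pentagonal recurrence: p(k) = p(k-1) + p(k-2) - p(k-5) - p(k-7) + p(k-12) + p(k-15) - ... (offsets j(3j∓1)/2, signs ++--, p(0)=1, p(<0)=0).
DP table for k = 0..162: p(0)=1, p(1)=1, p(2)=2, p(3)=3, p(4)=5, p(5)=7, p(6)=11, p(7)=15, p(8)=22, p(9)=30, p(10)=42, p(11)=56, p(12)=77, p(13)=101, p(14)=135, p(15)=176, p(16)=231, p(17)=297, p(18)=385, p(19)=490, p(20)=627, p(21)=792, p(22)=1002, p(23)=1255, p(24)=1575, p(25)=1958, p(26)=2436, p(27)=3010, p(28)=3718, p(29)=4565, p(30)=5604, p(31)=6842, p(32)=8349, p(33)=10143, p(34)=12310, p(35)=14883, p(36)=17977, p(37)=21637, p(38)=26015, p(39)=31185, p(40)=37338, p(41)=44583, p(42)=53174, p(43)=63261, p(44)=75175, p(45)=89134, p(46)=105558, p(47)=124754, p(48)=147273, p(49)=173525, p(50)=204226, p(51)=239943, p(52)=281589, p(53)=329931, p(54)=386155, p(55)=451276, p(56)=526823, p(57)=614154, p(58)=715220, p(59)=831820, p(60)=966467, p(61)=1121505, p(62)=1300156, p(63)=1505499, p(64)=1741630, p(65)=2012558, p(66)=2323520, p(67)=2679689, p(68)=3087735, p(69)=3554345, p(70)=4087968, p(71)=4697205, p(72)=5392783, p(73)=6185689, p(74)=7089500, p(75)=8118264, p(76)=9289091, p(77)=10619863, p(78)=12132164, p(79)=13848650, p(80)=15796476, p(81)=18004327, p(82)=20506255, p(83)=23338469, p(84)=26543660, p(85)=30167357, p(86)=34262962, p(87)=38887673, p(88)=44108109, p(89)=49995925, p(90)=56634173, p(91)=64112359, p(92)=72533807, p(93)=82010177, p(94)=92669720, p(95)=104651419, p(96)=118114304, p(97)=133230930, p(98)=150198136, p(99)=169229875, p(100)=190569292, p(101)=214481126, p(102)=241265379, p(103)=271248950, p(104)=304801365, p(105)=342325709, p(106)=384276336, p(107)=431149389, p(108)=483502844, p(109)=541946240, p(110)=607163746, p(111)=679903203, p(112)=761002156, p(113)=851376628, p(114)=952050665, p(115)=1064144451, p(116)=1188908248, p(117)=1327710076, p(118)=1482074143, p(119)=1653668665, p(120)=1844349560, p(121)=2056148051, p(122)=2291320912, p(123)=2552338241, p(124)=2841940500, p(125)=3163127352, p(126)=3519222692, p(127)=3913864295, p(128)=4351078600, p(129)=4835271870, p(130)=5371315400, p(131)=5964539504, p(132)=6620830889, p(133)=7346629512, p(134)=8149040695, p(135)=9035836076, p(136)=10015581680, p(137)=11097645016, p(138)=12292341831, p(139)=13610949895, p(140)=15065878135, p(141)=16670689208, p(142)=18440293320, p(143)=20390982757, p(144)=22540654445, p(145)=24908858009, p(146)=27517052599, p(147)=30388671978, p(148)=33549419497, p(149)=37027355200, p(150)=40853235313, p(151)=45060624582, p(152)=49686288421, p(153)=54770336324, p(154)=60356673280, p(155)=66493182097, p(156)=73232243759, p(157)=80630964769, p(158)=88751778802, p(159)=97662728555, p(160)=107438159466, p(161)=118159068427, p(162)=129913904637.
Final step: p(163) = p(162) + p(161) - p(158) - p(156) + p(151) + p(148) - p(141) - p(137) + p(128) + p(123) - p(112) - p(106) + p(93) + p(86) - p(71) - p(63) + p(46) + p(37) - p(18) - p(8)
= 129913904637 + 118159068427 - 88751778802 - 73232243759 + 45060624582 + 33549419497 - 16670689208 - 11097645016 + 4351078600 + 2552338241 - 761002156 - 384276336 + 82010177 + 34262962 - 4697205 - 1505499 + 105558 + 21637 - 385 - 22
= 142798995930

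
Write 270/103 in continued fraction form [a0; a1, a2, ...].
[2; 1, 1, 1, 1, 1, 3, 1, 2]

Euclidean algorithm steps:
270 = 2 × 103 + 64
103 = 1 × 64 + 39
64 = 1 × 39 + 25
39 = 1 × 25 + 14
25 = 1 × 14 + 11
14 = 1 × 11 + 3
11 = 3 × 3 + 2
3 = 1 × 2 + 1
2 = 2 × 1 + 0
Continued fraction: [2; 1, 1, 1, 1, 1, 3, 1, 2]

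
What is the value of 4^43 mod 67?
26

Repeated squaring. Binary of 43 = 101011.
4^1 ≡ 4 (mod 67); 4^2 ≡ 16 (mod 67); 4^4 ≡ 55 (mod 67); 4^8 ≡ 10 (mod 67); 4^16 ≡ 33 (mod 67); 4^32 ≡ 17 (mod 67)
4^43 = 4^1 × 4^2 × 4^8 × 4^32 ≡ 26 (mod 67)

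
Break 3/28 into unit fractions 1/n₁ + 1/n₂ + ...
1/10 + 1/140

Greedy algorithm:
3/28: ceiling(28/3) = 10, use 1/10
1/140: ceiling(140/1) = 140, use 1/140
Result: 3/28 = 1/10 + 1/140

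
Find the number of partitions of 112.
761002156

p(n) counts ways to write n as a sum of positive integers (order ignored).
Euler's pentagonal recurrence: p(k) = p(k-1) + p(k-2) - p(k-5) - p(k-7) + p(k-12) + p(k-15) - ... (offsets j(3j∓1)/2, signs ++--, p(0)=1, p(<0)=0).
DP table for k = 0..111: p(0)=1, p(1)=1, p(2)=2, p(3)=3, p(4)=5, p(5)=7, p(6)=11, p(7)=15, p(8)=22, p(9)=30, p(10)=42, p(11)=56, p(12)=77, p(13)=101, p(14)=135, p(15)=176, p(16)=231, p(17)=297, p(18)=385, p(19)=490, p(20)=627, p(21)=792, p(22)=1002, p(23)=1255, p(24)=1575, p(25)=1958, p(26)=2436, p(27)=3010, p(28)=3718, p(29)=4565, p(30)=5604, p(31)=6842, p(32)=8349, p(33)=10143, p(34)=12310, p(35)=14883, p(36)=17977, p(37)=21637, p(38)=26015, p(39)=31185, p(40)=37338, p(41)=44583, p(42)=53174, p(43)=63261, p(44)=75175, p(45)=89134, p(46)=105558, p(47)=124754, p(48)=147273, p(49)=173525, p(50)=204226, p(51)=239943, p(52)=281589, p(53)=329931, p(54)=386155, p(55)=451276, p(56)=526823, p(57)=614154, p(58)=715220, p(59)=831820, p(60)=966467, p(61)=1121505, p(62)=1300156, p(63)=1505499, p(64)=1741630, p(65)=2012558, p(66)=2323520, p(67)=2679689, p(68)=3087735, p(69)=3554345, p(70)=4087968, p(71)=4697205, p(72)=5392783, p(73)=6185689, p(74)=7089500, p(75)=8118264, p(76)=9289091, p(77)=10619863, p(78)=12132164, p(79)=13848650, p(80)=15796476, p(81)=18004327, p(82)=20506255, p(83)=23338469, p(84)=26543660, p(85)=30167357, p(86)=34262962, p(87)=38887673, p(88)=44108109, p(89)=49995925, p(90)=56634173, p(91)=64112359, p(92)=72533807, p(93)=82010177, p(94)=92669720, p(95)=104651419, p(96)=118114304, p(97)=133230930, p(98)=150198136, p(99)=169229875, p(100)=190569292, p(101)=214481126, p(102)=241265379, p(103)=271248950, p(104)=304801365, p(105)=342325709, p(106)=384276336, p(107)=431149389, p(108)=483502844, p(109)=541946240, p(110)=607163746, p(111)=679903203.
Final step: p(112) = p(111) + p(110) - p(107) - p(105) + p(100) + p(97) - p(90) - p(86) + p(77) + p(72) - p(61) - p(55) + p(42) + p(35) - p(20) - p(12)
= 679903203 + 607163746 - 431149389 - 342325709 + 190569292 + 133230930 - 56634173 - 34262962 + 10619863 + 5392783 - 1121505 - 451276 + 53174 + 14883 - 627 - 77
= 761002156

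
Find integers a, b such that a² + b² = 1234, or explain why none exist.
3² + 35² (a=3, b=35)

Factorization: 1234 = 2 × 617
By Fermat: n is sum of two squares iff every prime p ≡ 3 (mod 4) appears to even power.
All primes ≡ 3 (mod 4) appear to even power.
Search a = 0, 1, 2, … for 1234 - a² a perfect square: first hit at a = 3: 1234 - 9 = 1225 = 35².
1234 = 3² + 35² = 9 + 1225 ✓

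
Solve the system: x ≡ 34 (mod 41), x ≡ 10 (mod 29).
1141

Using Chinese Remainder Theorem:
M = 41 × 29 = 1189
M1 = 29, M2 = 41
y1 = 29^(-1) mod 41 = 17
y2 = 41^(-1) mod 29 = 17
x = (34×29×17 + 10×41×17) mod 1189 = 1141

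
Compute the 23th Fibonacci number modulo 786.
361

Matrix identity: Q^n = [[F_(n+1), F_n], [F_n, F_(n-1)]] with Q = [[1,1],[1,0]].
n = 23 = 10111₂. Square-and-multiply, entries mod 786:
Q^1 = [[1,1],[1,0]]
Q^2 = (Q^1)² = [[2,1],[1,1]]
Q^5 = (Q^2)²·Q = [[8,5],[5,3]]
Q^11 = (Q^5)²·Q = [[144,89],[89,55]]
Q^23 = (Q^11)²·Q = [[780,361],[361,419]]
F_23 mod 786 = Q^23[0][1] = 361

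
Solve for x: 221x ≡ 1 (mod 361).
312

gcd(221, 361) = 1, so the inverse exists.
Extended Euclidean algorithm on (361, 221):
361 = 1 × 221 + 140  ⟹  140 = (1)·361 + (-1)·221
221 = 1 × 140 + 81  ⟹  81 = (-1)·361 + (2)·221
140 = 1 × 81 + 59  ⟹  59 = (2)·361 + (-3)·221
81 = 1 × 59 + 22  ⟹  22 = (-3)·361 + (5)·221
59 = 2 × 22 + 15  ⟹  15 = (8)·361 + (-13)·221
22 = 1 × 15 + 7  ⟹  7 = (-11)·361 + (18)·221
15 = 2 × 7 + 1  ⟹  1 = (30)·361 + (-49)·221
So (-49)·221 ≡ 1 (mod 361), i.e. 221^(-1) ≡ -49 ≡ 312 (mod 361).
Check: 221 × 312 = 68952 ≡ 1 (mod 361)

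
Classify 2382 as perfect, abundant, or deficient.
abundant

Proper divisors of 2382: sum = 1 + 2 + 3 + 6 + 397 + 794 + 1191 = 2394
Since 2394 > 2382, 2382 is abundant.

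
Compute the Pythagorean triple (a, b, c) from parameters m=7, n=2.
(45, 28, 53)

Euclid's formula: a = m² - n², b = 2mn, c = m² + n²
m = 7, n = 2
a = 7² - 2² = 49 - 4 = 45
b = 2 × 7 × 2 = 28
c = 7² + 2² = 49 + 4 = 53
Verification: 45² + 28² = 2025 + 784 = 2809 = 53² ✓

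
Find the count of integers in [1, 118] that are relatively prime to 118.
58

118 = 2 × 59
φ(n) = n × ∏(1 - 1/p) for each prime p dividing n
φ(118) = 118 × (1 - 1/2) × (1 - 1/59) = 58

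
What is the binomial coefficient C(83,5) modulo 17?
11

Using Lucas' theorem:
Write n=83 and k=5 in base 17:
n in base 17: [4, 15]
k in base 17: [0, 5]
C(83,5) mod 17 = ∏ C(n_i, k_i) mod 17
Digit binomials (mod 17): C(4,0) = 1; C(15,5) = 3003 ≡ 11
Product: 1 × 11 = 11 ≡ 11 (mod 17)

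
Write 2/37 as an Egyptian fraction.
1/19 + 1/703

Greedy algorithm:
2/37: ceiling(37/2) = 19, use 1/19
1/703: ceiling(703/1) = 703, use 1/703
Result: 2/37 = 1/19 + 1/703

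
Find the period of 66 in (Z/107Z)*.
106

107 is prime, so ord(66) divides φ(107) = 106.
Divisors of 106: 1, 2, 53, 106.
Repeated squaring: 66^1 ≡ 66, 66^2 ≡ 76, 66^4 ≡ 105, 66^8 ≡ 4, 66^16 ≡ 16, 66^32 ≡ 42, 66^64 ≡ 52 (mod 107).
Test 66^d mod 107 for each divisor d in increasing order:
66^1 ≡ 66
66^2 ≡ 76
66^53 = 66^32·66^16·66^4·66^1 ≡ 106
66^106 = 66^64·66^32·66^8·66^2 ≡ 1  ← first divisor giving 1
The order is 106.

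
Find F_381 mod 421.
419

Matrix identity: Q^n = [[F_(n+1), F_n], [F_n, F_(n-1)]] with Q = [[1,1],[1,0]].
n = 381 = 101111101₂. Square-and-multiply, entries mod 421:
Q^1 = [[1,1],[1,0]]
Q^2 = (Q^1)² = [[2,1],[1,1]]
Q^5 = (Q^2)²·Q = [[8,5],[5,3]]
Q^11 = (Q^5)²·Q = [[144,89],[89,55]]
Q^23 = (Q^11)²·Q = [[58,29],[29,29]]
Q^47 = (Q^23)²·Q = [[413,416],[416,418]]
Q^95 = (Q^47)²·Q = [[144,89],[89,55]]
Q^190 = (Q^95)² = [[29,29],[29,0]]
Q^381 = (Q^190)²·Q = [[418,419],[419,420]]
F_381 mod 421 = Q^381[0][1] = 419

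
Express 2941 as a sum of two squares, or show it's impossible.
5² + 54² (a=5, b=54)

Factorization: 2941 = 17 × 173
By Fermat: n is sum of two squares iff every prime p ≡ 3 (mod 4) appears to even power.
All primes ≡ 3 (mod 4) appear to even power.
Search a = 0, 1, 2, … for 2941 - a² a perfect square: first hit at a = 5: 2941 - 25 = 2916 = 54².
2941 = 5² + 54² = 25 + 2916 ✓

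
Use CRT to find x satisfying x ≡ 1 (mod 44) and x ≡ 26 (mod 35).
1321

Using Chinese Remainder Theorem:
M = 44 × 35 = 1540
M1 = 35, M2 = 44
y1 = 35^(-1) mod 44 = 39
y2 = 44^(-1) mod 35 = 4
x = (1×35×39 + 26×44×4) mod 1540 = 1321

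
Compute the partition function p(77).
10619863

p(n) counts ways to write n as a sum of positive integers (order ignored).
Euler's pentagonal recurrence: p(k) = p(k-1) + p(k-2) - p(k-5) - p(k-7) + p(k-12) + p(k-15) - ... (offsets j(3j∓1)/2, signs ++--, p(0)=1, p(<0)=0).
DP table for k = 0..76: p(0)=1, p(1)=1, p(2)=2, p(3)=3, p(4)=5, p(5)=7, p(6)=11, p(7)=15, p(8)=22, p(9)=30, p(10)=42, p(11)=56, p(12)=77, p(13)=101, p(14)=135, p(15)=176, p(16)=231, p(17)=297, p(18)=385, p(19)=490, p(20)=627, p(21)=792, p(22)=1002, p(23)=1255, p(24)=1575, p(25)=1958, p(26)=2436, p(27)=3010, p(28)=3718, p(29)=4565, p(30)=5604, p(31)=6842, p(32)=8349, p(33)=10143, p(34)=12310, p(35)=14883, p(36)=17977, p(37)=21637, p(38)=26015, p(39)=31185, p(40)=37338, p(41)=44583, p(42)=53174, p(43)=63261, p(44)=75175, p(45)=89134, p(46)=105558, p(47)=124754, p(48)=147273, p(49)=173525, p(50)=204226, p(51)=239943, p(52)=281589, p(53)=329931, p(54)=386155, p(55)=451276, p(56)=526823, p(57)=614154, p(58)=715220, p(59)=831820, p(60)=966467, p(61)=1121505, p(62)=1300156, p(63)=1505499, p(64)=1741630, p(65)=2012558, p(66)=2323520, p(67)=2679689, p(68)=3087735, p(69)=3554345, p(70)=4087968, p(71)=4697205, p(72)=5392783, p(73)=6185689, p(74)=7089500, p(75)=8118264, p(76)=9289091.
Final step: p(77) = p(76) + p(75) - p(72) - p(70) + p(65) + p(62) - p(55) - p(51) + p(42) + p(37) - p(26) - p(20) + p(7) + p(0)
= 9289091 + 8118264 - 5392783 - 4087968 + 2012558 + 1300156 - 451276 - 239943 + 53174 + 21637 - 2436 - 627 + 15 + 1
= 10619863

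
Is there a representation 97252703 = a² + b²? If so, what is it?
Not possible

Factorization: 97252703 = 89 × 103^3
By Fermat: n is sum of two squares iff every prime p ≡ 3 (mod 4) appears to even power.
Prime(s) ≡ 3 (mod 4) with odd exponent: [(103, 3)]
Therefore 97252703 cannot be expressed as a² + b².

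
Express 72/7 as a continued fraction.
[10; 3, 2]

Euclidean algorithm steps:
72 = 10 × 7 + 2
7 = 3 × 2 + 1
2 = 2 × 1 + 0
Continued fraction: [10; 3, 2]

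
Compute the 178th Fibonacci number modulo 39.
16

Matrix identity: Q^n = [[F_(n+1), F_n], [F_n, F_(n-1)]] with Q = [[1,1],[1,0]].
n = 178 = 10110010₂. Square-and-multiply, entries mod 39:
Q^1 = [[1,1],[1,0]]
Q^2 = (Q^1)² = [[2,1],[1,1]]
Q^5 = (Q^2)²·Q = [[8,5],[5,3]]
Q^11 = (Q^5)²·Q = [[27,11],[11,16]]
Q^22 = (Q^11)² = [[31,5],[5,26]]
Q^44 = (Q^22)² = [[11,12],[12,38]]
Q^89 = (Q^44)²·Q = [[34,31],[31,3]]
Q^178 = (Q^89)² = [[11,16],[16,34]]
F_178 mod 39 = Q^178[0][1] = 16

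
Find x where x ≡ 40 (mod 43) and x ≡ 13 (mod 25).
513

Using Chinese Remainder Theorem:
M = 43 × 25 = 1075
M1 = 25, M2 = 43
y1 = 25^(-1) mod 43 = 31
y2 = 43^(-1) mod 25 = 7
x = (40×25×31 + 13×43×7) mod 1075 = 513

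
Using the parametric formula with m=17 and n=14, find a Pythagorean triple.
(93, 476, 485)

Euclid's formula: a = m² - n², b = 2mn, c = m² + n²
m = 17, n = 14
a = 17² - 14² = 289 - 196 = 93
b = 2 × 17 × 14 = 476
c = 17² + 14² = 289 + 196 = 485
Verification: 93² + 476² = 8649 + 226576 = 235225 = 485² ✓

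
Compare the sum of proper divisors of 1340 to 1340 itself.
abundant

Proper divisors of 1340: sum = 1 + 2 + 4 + 5 + 10 + 20 + 67 + 134 + 268 + 335 + 670 = 1516
Since 1516 > 1340, 1340 is abundant.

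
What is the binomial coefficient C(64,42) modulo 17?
2

Using Lucas' theorem:
Write n=64 and k=42 in base 17:
n in base 17: [3, 13]
k in base 17: [2, 8]
C(64,42) mod 17 = ∏ C(n_i, k_i) mod 17
Digit binomials (mod 17): C(3,2) = 3; C(13,8) = 1287 ≡ 12
Product: 3 × 12 = 36 ≡ 2 (mod 17)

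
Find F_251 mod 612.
341

Matrix identity: Q^n = [[F_(n+1), F_n], [F_n, F_(n-1)]] with Q = [[1,1],[1,0]].
n = 251 = 11111011₂. Square-and-multiply, entries mod 612:
Q^1 = [[1,1],[1,0]]
Q^3 = (Q^1)²·Q = [[3,2],[2,1]]
Q^7 = (Q^3)²·Q = [[21,13],[13,8]]
Q^15 = (Q^7)²·Q = [[375,610],[610,377]]
Q^31 = (Q^15)²·Q = [[201,481],[481,332]]
Q^62 = (Q^31)² = [[34,557],[557,89]]
Q^125 = (Q^62)²·Q = [[476,509],[509,579]]
Q^251 = (Q^125)²·Q = [[0,341],[341,271]]
F_251 mod 612 = Q^251[0][1] = 341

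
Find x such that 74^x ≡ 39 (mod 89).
40

Baby-step giant-step with step n = ⌈√89⌉ = 10.
Baby steps 74^j mod 89 (j:value) for j=0..9: 0:1, 1:74, 2:47, 3:7, 4:73, 5:62, 6:49, 7:66, 8:78, 9:76.
Giant-step multiplier: 74^(-10) ≡ 74^(88-10) = 74^78 ≡ 21 (mod 89).
Giant steps γ_i = 39·21^i mod 89: γ_0=39, γ_1=18, γ_2=22, γ_3=17, γ_4=1 (in table at j=0).
x = i·n + j = 4·10 + 0 = 40.
Check: 74^40 ≡ 39 (mod 89).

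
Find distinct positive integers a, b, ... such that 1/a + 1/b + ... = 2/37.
1/19 + 1/703

Greedy algorithm:
2/37: ceiling(37/2) = 19, use 1/19
1/703: ceiling(703/1) = 703, use 1/703
Result: 2/37 = 1/19 + 1/703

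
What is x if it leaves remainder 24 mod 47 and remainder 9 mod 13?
165

Using Chinese Remainder Theorem:
M = 47 × 13 = 611
M1 = 13, M2 = 47
y1 = 13^(-1) mod 47 = 29
y2 = 47^(-1) mod 13 = 5
x = (24×13×29 + 9×47×5) mod 611 = 165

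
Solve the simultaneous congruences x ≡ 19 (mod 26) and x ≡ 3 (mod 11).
201

Using Chinese Remainder Theorem:
M = 26 × 11 = 286
M1 = 11, M2 = 26
y1 = 11^(-1) mod 26 = 19
y2 = 26^(-1) mod 11 = 3
x = (19×11×19 + 3×26×3) mod 286 = 201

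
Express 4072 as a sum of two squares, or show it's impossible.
34² + 54² (a=34, b=54)

Factorization: 4072 = 2^3 × 509
By Fermat: n is sum of two squares iff every prime p ≡ 3 (mod 4) appears to even power.
All primes ≡ 3 (mod 4) appear to even power.
Search a = 0, 1, 2, … for 4072 - a² a perfect square: first hit at a = 34: 4072 - 1156 = 2916 = 54².
4072 = 34² + 54² = 1156 + 2916 ✓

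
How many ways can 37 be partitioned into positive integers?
21637

p(n) counts ways to write n as a sum of positive integers (order ignored).
Euler's pentagonal recurrence: p(k) = p(k-1) + p(k-2) - p(k-5) - p(k-7) + p(k-12) + p(k-15) - ... (offsets j(3j∓1)/2, signs ++--, p(0)=1, p(<0)=0).
DP table for k = 0..36: p(0)=1, p(1)=1, p(2)=2, p(3)=3, p(4)=5, p(5)=7, p(6)=11, p(7)=15, p(8)=22, p(9)=30, p(10)=42, p(11)=56, p(12)=77, p(13)=101, p(14)=135, p(15)=176, p(16)=231, p(17)=297, p(18)=385, p(19)=490, p(20)=627, p(21)=792, p(22)=1002, p(23)=1255, p(24)=1575, p(25)=1958, p(26)=2436, p(27)=3010, p(28)=3718, p(29)=4565, p(30)=5604, p(31)=6842, p(32)=8349, p(33)=10143, p(34)=12310, p(35)=14883, p(36)=17977.
Final step: p(37) = p(36) + p(35) - p(32) - p(30) + p(25) + p(22) - p(15) - p(11) + p(2)
= 17977 + 14883 - 8349 - 5604 + 1958 + 1002 - 176 - 56 + 2
= 21637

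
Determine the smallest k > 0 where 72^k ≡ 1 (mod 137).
17

137 is prime, so ord(72) divides φ(137) = 136.
Divisors of 136: 1, 2, 4, 8, 17, 34, 68, 136.
Repeated squaring: 72^1 ≡ 72, 72^2 ≡ 115, 72^4 ≡ 73, 72^8 ≡ 123, 72^16 ≡ 59, 72^32 ≡ 56, 72^64 ≡ 122, 72^128 ≡ 88 (mod 137).
Test 72^d mod 137 for each divisor d in increasing order:
72^1 ≡ 72
72^2 ≡ 115
72^4 ≡ 73
72^8 ≡ 123
72^17 = 72^16·72^1 ≡ 1  ← first divisor giving 1
The order is 17.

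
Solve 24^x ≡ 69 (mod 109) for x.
43

Baby-step giant-step with step n = ⌈√109⌉ = 11.
Baby steps 24^j mod 109 (j:value) for j=0..10: 0:1, 1:24, 2:31, 3:90, 4:89, 5:65, 6:34, 7:53, 8:73, 9:8, 10:83.
Giant-step multiplier: 24^(-11) ≡ 24^(108-11) = 24^97 ≡ 40 (mod 109).
Giant steps γ_i = 69·40^i mod 109: γ_0=69, γ_1=35, γ_2=92, γ_3=83 (in table at j=10).
x = i·n + j = 3·11 + 10 = 43.
Check: 24^43 ≡ 69 (mod 109).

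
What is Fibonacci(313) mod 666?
145

Matrix identity: Q^n = [[F_(n+1), F_n], [F_n, F_(n-1)]] with Q = [[1,1],[1,0]].
n = 313 = 100111001₂. Square-and-multiply, entries mod 666:
Q^1 = [[1,1],[1,0]]
Q^2 = (Q^1)² = [[2,1],[1,1]]
Q^4 = (Q^2)² = [[5,3],[3,2]]
Q^9 = (Q^4)²·Q = [[55,34],[34,21]]
Q^19 = (Q^9)²·Q = [[105,185],[185,586]]
Q^39 = (Q^19)²·Q = [[591,628],[628,629]]
Q^78 = (Q^39)² = [[409,260],[260,149]]
Q^156 = (Q^78)² = [[449,558],[558,557]]
Q^313 = (Q^156)²·Q = [[55,145],[145,576]]
F_313 mod 666 = Q^313[0][1] = 145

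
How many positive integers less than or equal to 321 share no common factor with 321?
212

321 = 3 × 107
φ(n) = n × ∏(1 - 1/p) for each prime p dividing n
φ(321) = 321 × (1 - 1/3) × (1 - 1/107) = 212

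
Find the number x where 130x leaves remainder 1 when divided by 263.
87

gcd(130, 263) = 1, so the inverse exists.
Extended Euclidean algorithm on (263, 130):
263 = 2 × 130 + 3  ⟹  3 = (1)·263 + (-2)·130
130 = 43 × 3 + 1  ⟹  1 = (-43)·263 + (87)·130
So (87)·130 ≡ 1 (mod 263), i.e. 130^(-1) ≡ 87 (mod 263).
Check: 130 × 87 = 11310 ≡ 1 (mod 263)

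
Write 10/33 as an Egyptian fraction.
1/4 + 1/19 + 1/2508

Greedy algorithm:
10/33: ceiling(33/10) = 4, use 1/4
7/132: ceiling(132/7) = 19, use 1/19
1/2508: ceiling(2508/1) = 2508, use 1/2508
Result: 10/33 = 1/4 + 1/19 + 1/2508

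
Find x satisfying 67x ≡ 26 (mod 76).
x ≡ 14 (mod 76)

gcd(67, 76) = 1, which divides 26, so solutions exist.
Find 67^(-1) mod 76 by the extended Euclidean algorithm:
76 = 1 × 67 + 9  ⟹  9 = (1)·76 + (-1)·67
67 = 7 × 9 + 4  ⟹  4 = (-7)·76 + (8)·67
9 = 2 × 4 + 1  ⟹  1 = (15)·76 + (-17)·67
So (-17)·67 ≡ 1 (mod 76), i.e. 67^(-1) ≡ -17 ≡ 59 (mod 76).
x ≡ 59 × 26 = 1534 ≡ 14 (mod 76).
Check: 67 × 14 = 938 ≡ 26 (mod 76).
Unique solution: x ≡ 14 (mod 76)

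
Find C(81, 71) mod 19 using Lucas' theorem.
0

Using Lucas' theorem:
Write n=81 and k=71 in base 19:
n in base 19: [4, 5]
k in base 19: [3, 14]
C(81,71) mod 19 = ∏ C(n_i, k_i) mod 19
Digit binomials (mod 19): C(4,3) = 4; C(5,14) = 0 (k_i > n_i)
Product: 4 × 0 = 0 ≡ 0 (mod 19)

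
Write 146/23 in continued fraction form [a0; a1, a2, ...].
[6; 2, 1, 7]

Euclidean algorithm steps:
146 = 6 × 23 + 8
23 = 2 × 8 + 7
8 = 1 × 7 + 1
7 = 7 × 1 + 0
Continued fraction: [6; 2, 1, 7]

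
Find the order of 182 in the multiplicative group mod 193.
64

193 is prime, so ord(182) divides φ(193) = 192.
Divisors of 192: 1, 2, 3, 4, 6, 8, 12, 16, 24, 32, 48, 64, 96, 192.
Repeated squaring: 182^1 ≡ 182, 182^2 ≡ 121, 182^4 ≡ 166, 182^8 ≡ 150, 182^16 ≡ 112, 182^32 ≡ 192, 182^64 ≡ 1, 182^128 ≡ 1 (mod 193).
Test 182^d mod 193 for each divisor d in increasing order:
182^1 ≡ 182
182^2 ≡ 121
182^3 = 182^2·182^1 ≡ 20
182^4 ≡ 166
182^6 = 182^4·182^2 ≡ 14
182^8 ≡ 150
182^12 = 182^8·182^4 ≡ 3
182^16 ≡ 112
182^24 = 182^16·182^8 ≡ 9
182^32 ≡ 192
182^48 = 182^32·182^16 ≡ 81
182^64 ≡ 1  ← first divisor giving 1
The order is 64.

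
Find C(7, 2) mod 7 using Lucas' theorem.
0

Using Lucas' theorem:
Write n=7 and k=2 in base 7:
n in base 7: [1, 0]
k in base 7: [0, 2]
C(7,2) mod 7 = ∏ C(n_i, k_i) mod 7
Digit binomials (mod 7): C(1,0) = 1; C(0,2) = 0 (k_i > n_i)
Product: 1 × 0 = 0 ≡ 0 (mod 7)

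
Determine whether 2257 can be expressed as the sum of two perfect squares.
24² + 41² (a=24, b=41)

Factorization: 2257 = 37 × 61
By Fermat: n is sum of two squares iff every prime p ≡ 3 (mod 4) appears to even power.
All primes ≡ 3 (mod 4) appear to even power.
Search a = 0, 1, 2, … for 2257 - a² a perfect square: first hit at a = 24: 2257 - 576 = 1681 = 41².
2257 = 24² + 41² = 576 + 1681 ✓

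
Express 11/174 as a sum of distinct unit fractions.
1/16 + 1/1392

Greedy algorithm:
11/174: ceiling(174/11) = 16, use 1/16
1/1392: ceiling(1392/1) = 1392, use 1/1392
Result: 11/174 = 1/16 + 1/1392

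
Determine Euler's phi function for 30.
8

30 = 2 × 3 × 5
φ(n) = n × ∏(1 - 1/p) for each prime p dividing n
φ(30) = 30 × (1 - 1/2) × (1 - 1/3) × (1 - 1/5) = 8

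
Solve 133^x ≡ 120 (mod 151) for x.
79

Baby-step giant-step with step n = ⌈√151⌉ = 13.
Baby steps 133^j mod 151 (j:value) for j=0..12: 0:1, 1:133, 2:22, 3:57, 4:31, 5:46, 6:78, 7:106, 8:55, 9:67, 10:2, 11:115, 12:44.
Giant-step multiplier: 133^(-13) ≡ 133^(150-13) = 133^137 ≡ 102 (mod 151).
Giant steps γ_i = 120·102^i mod 151: γ_0=120, γ_1=9, γ_2=12, γ_3=16, γ_4=122, γ_5=62, γ_6=133 (in table at j=1).
x = i·n + j = 6·13 + 1 = 79.
Check: 133^79 ≡ 120 (mod 151).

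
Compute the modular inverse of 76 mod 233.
46

gcd(76, 233) = 1, so the inverse exists.
Extended Euclidean algorithm on (233, 76):
233 = 3 × 76 + 5  ⟹  5 = (1)·233 + (-3)·76
76 = 15 × 5 + 1  ⟹  1 = (-15)·233 + (46)·76
So (46)·76 ≡ 1 (mod 233), i.e. 76^(-1) ≡ 46 (mod 233).
Check: 76 × 46 = 3496 ≡ 1 (mod 233)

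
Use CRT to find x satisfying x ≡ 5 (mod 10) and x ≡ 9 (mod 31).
195

Using Chinese Remainder Theorem:
M = 10 × 31 = 310
M1 = 31, M2 = 10
y1 = 31^(-1) mod 10 = 1
y2 = 10^(-1) mod 31 = 28
x = (5×31×1 + 9×10×28) mod 310 = 195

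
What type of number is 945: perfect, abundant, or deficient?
abundant

Proper divisors of 945: sum = 1 + 3 + 5 + 7 + 9 + 15 + 21 + 27 + 35 + 45 + 63 + 105 + 135 + 189 + 315 = 975
Since 975 > 945, 945 is abundant.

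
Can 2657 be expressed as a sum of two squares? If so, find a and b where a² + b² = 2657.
16² + 49² (a=16, b=49)

Factorization: 2657 = 2657
By Fermat: n is sum of two squares iff every prime p ≡ 3 (mod 4) appears to even power.
All primes ≡ 3 (mod 4) appear to even power.
Search a = 0, 1, 2, … for 2657 - a² a perfect square: first hit at a = 16: 2657 - 256 = 2401 = 49².
2657 = 16² + 49² = 256 + 2401 ✓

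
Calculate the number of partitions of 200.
3972999029388

p(n) counts ways to write n as a sum of positive integers (order ignored).
Euler's pentagonal recurrence: p(k) = p(k-1) + p(k-2) - p(k-5) - p(k-7) + p(k-12) + p(k-15) - ... (offsets j(3j∓1)/2, signs ++--, p(0)=1, p(<0)=0).
DP table for k = 0..199: p(0)=1, p(1)=1, p(2)=2, p(3)=3, p(4)=5, p(5)=7, p(6)=11, p(7)=15, p(8)=22, p(9)=30, p(10)=42, p(11)=56, p(12)=77, p(13)=101, p(14)=135, p(15)=176, p(16)=231, p(17)=297, p(18)=385, p(19)=490, p(20)=627, p(21)=792, p(22)=1002, p(23)=1255, p(24)=1575, p(25)=1958, p(26)=2436, p(27)=3010, p(28)=3718, p(29)=4565, p(30)=5604, p(31)=6842, p(32)=8349, p(33)=10143, p(34)=12310, p(35)=14883, p(36)=17977, p(37)=21637, p(38)=26015, p(39)=31185, p(40)=37338, p(41)=44583, p(42)=53174, p(43)=63261, p(44)=75175, p(45)=89134, p(46)=105558, p(47)=124754, p(48)=147273, p(49)=173525, p(50)=204226, p(51)=239943, p(52)=281589, p(53)=329931, p(54)=386155, p(55)=451276, p(56)=526823, p(57)=614154, p(58)=715220, p(59)=831820, p(60)=966467, p(61)=1121505, p(62)=1300156, p(63)=1505499, p(64)=1741630, p(65)=2012558, p(66)=2323520, p(67)=2679689, p(68)=3087735, p(69)=3554345, p(70)=4087968, p(71)=4697205, p(72)=5392783, p(73)=6185689, p(74)=7089500, p(75)=8118264, p(76)=9289091, p(77)=10619863, p(78)=12132164, p(79)=13848650, p(80)=15796476, p(81)=18004327, p(82)=20506255, p(83)=23338469, p(84)=26543660, p(85)=30167357, p(86)=34262962, p(87)=38887673, p(88)=44108109, p(89)=49995925, p(90)=56634173, p(91)=64112359, p(92)=72533807, p(93)=82010177, p(94)=92669720, p(95)=104651419, p(96)=118114304, p(97)=133230930, p(98)=150198136, p(99)=169229875, p(100)=190569292, p(101)=214481126, p(102)=241265379, p(103)=271248950, p(104)=304801365, p(105)=342325709, p(106)=384276336, p(107)=431149389, p(108)=483502844, p(109)=541946240, p(110)=607163746, p(111)=679903203, p(112)=761002156, p(113)=851376628, p(114)=952050665, p(115)=1064144451, p(116)=1188908248, p(117)=1327710076, p(118)=1482074143, p(119)=1653668665, p(120)=1844349560, p(121)=2056148051, p(122)=2291320912, p(123)=2552338241, p(124)=2841940500, p(125)=3163127352, p(126)=3519222692, p(127)=3913864295, p(128)=4351078600, p(129)=4835271870, p(130)=5371315400, p(131)=5964539504, p(132)=6620830889, p(133)=7346629512, p(134)=8149040695, p(135)=9035836076, p(136)=10015581680, p(137)=11097645016, p(138)=12292341831, p(139)=13610949895, p(140)=15065878135, p(141)=16670689208, p(142)=18440293320, p(143)=20390982757, p(144)=22540654445, p(145)=24908858009, p(146)=27517052599, p(147)=30388671978, p(148)=33549419497, p(149)=37027355200, p(150)=40853235313, p(151)=45060624582, p(152)=49686288421, p(153)=54770336324, p(154)=60356673280, p(155)=66493182097, p(156)=73232243759, p(157)=80630964769, p(158)=88751778802, p(159)=97662728555, p(160)=107438159466, p(161)=118159068427, p(162)=129913904637, p(163)=142798995930, p(164)=156919475295, p(165)=172389800255, p(166)=189334822579, p(167)=207890420102, p(168)=228204732751, p(169)=250438925115, p(170)=274768617130, p(171)=301384802048, p(172)=330495499613, p(173)=362326859895, p(174)=397125074750, p(175)=435157697830, p(176)=476715857290, p(177)=522115831195, p(178)=571701605655, p(179)=625846753120, p(180)=684957390936, p(181)=749474411781, p(182)=819876908323, p(183)=896684817527, p(184)=980462880430, p(185)=1071823774337, p(186)=1171432692373, p(187)=1280011042268, p(188)=1398341745571, p(189)=1527273599625, p(190)=1667727404093, p(191)=1820701100652, p(192)=1987276856363, p(193)=2168627105469, p(194)=2366022741845, p(195)=2580840212973, p(196)=2814570987591, p(197)=3068829878530, p(198)=3345365983698, p(199)=3646072432125.
Final step: p(200) = p(199) + p(198) - p(195) - p(193) + p(188) + p(185) - p(178) - p(174) + p(165) + p(160) - p(149) - p(143) + p(130) + p(123) - p(108) - p(100) + p(83) + p(74) - p(55) - p(45) + p(24) + p(13)
= 3646072432125 + 3345365983698 - 2580840212973 - 2168627105469 + 1398341745571 + 1071823774337 - 571701605655 - 397125074750 + 172389800255 + 107438159466 - 37027355200 - 20390982757 + 5371315400 + 2552338241 - 483502844 - 190569292 + 23338469 + 7089500 - 451276 - 89134 + 1575 + 101
= 3972999029388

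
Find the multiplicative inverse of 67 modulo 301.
9

gcd(67, 301) = 1, so the inverse exists.
Extended Euclidean algorithm on (301, 67):
301 = 4 × 67 + 33  ⟹  33 = (1)·301 + (-4)·67
67 = 2 × 33 + 1  ⟹  1 = (-2)·301 + (9)·67
So (9)·67 ≡ 1 (mod 301), i.e. 67^(-1) ≡ 9 (mod 301).
Check: 67 × 9 = 603 ≡ 1 (mod 301)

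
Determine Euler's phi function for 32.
16

32 = 2^5
φ(n) = n × ∏(1 - 1/p) for each prime p dividing n
φ(32) = 32 × (1 - 1/2) = 16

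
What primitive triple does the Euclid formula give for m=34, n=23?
(627, 1564, 1685)

Euclid's formula: a = m² - n², b = 2mn, c = m² + n²
m = 34, n = 23
a = 34² - 23² = 1156 - 529 = 627
b = 2 × 34 × 23 = 1564
c = 34² + 23² = 1156 + 529 = 1685
Verification: 627² + 1564² = 393129 + 2446096 = 2839225 = 1685² ✓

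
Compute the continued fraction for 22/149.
[0; 6, 1, 3, 2, 2]

Euclidean algorithm steps:
22 = 0 × 149 + 22
149 = 6 × 22 + 17
22 = 1 × 17 + 5
17 = 3 × 5 + 2
5 = 2 × 2 + 1
2 = 2 × 1 + 0
Continued fraction: [0; 6, 1, 3, 2, 2]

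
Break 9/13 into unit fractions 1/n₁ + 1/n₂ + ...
1/2 + 1/6 + 1/39

Greedy algorithm:
9/13: ceiling(13/9) = 2, use 1/2
5/26: ceiling(26/5) = 6, use 1/6
1/39: ceiling(39/1) = 39, use 1/39
Result: 9/13 = 1/2 + 1/6 + 1/39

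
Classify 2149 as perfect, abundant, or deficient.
deficient

Proper divisors of 2149: sum = 1 + 7 + 307 = 315
Since 315 < 2149, 2149 is deficient.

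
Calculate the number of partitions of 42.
53174

p(n) counts ways to write n as a sum of positive integers (order ignored).
Euler's pentagonal recurrence: p(k) = p(k-1) + p(k-2) - p(k-5) - p(k-7) + p(k-12) + p(k-15) - ... (offsets j(3j∓1)/2, signs ++--, p(0)=1, p(<0)=0).
DP table for k = 0..41: p(0)=1, p(1)=1, p(2)=2, p(3)=3, p(4)=5, p(5)=7, p(6)=11, p(7)=15, p(8)=22, p(9)=30, p(10)=42, p(11)=56, p(12)=77, p(13)=101, p(14)=135, p(15)=176, p(16)=231, p(17)=297, p(18)=385, p(19)=490, p(20)=627, p(21)=792, p(22)=1002, p(23)=1255, p(24)=1575, p(25)=1958, p(26)=2436, p(27)=3010, p(28)=3718, p(29)=4565, p(30)=5604, p(31)=6842, p(32)=8349, p(33)=10143, p(34)=12310, p(35)=14883, p(36)=17977, p(37)=21637, p(38)=26015, p(39)=31185, p(40)=37338, p(41)=44583.
Final step: p(42) = p(41) + p(40) - p(37) - p(35) + p(30) + p(27) - p(20) - p(16) + p(7) + p(2)
= 44583 + 37338 - 21637 - 14883 + 5604 + 3010 - 627 - 231 + 15 + 2
= 53174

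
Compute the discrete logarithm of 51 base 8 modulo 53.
9

Baby-step giant-step with step n = ⌈√53⌉ = 8.
Baby steps 8^j mod 53 (j:value) for j=0..7: 0:1, 1:8, 2:11, 3:35, 4:15, 5:14, 6:6, 7:48.
Giant-step multiplier: 8^(-8) ≡ 8^(52-8) = 8^44 ≡ 49 (mod 53).
Giant steps γ_i = 51·49^i mod 53: γ_0=51, γ_1=8 (in table at j=1).
x = i·n + j = 1·8 + 1 = 9.
Check: 8^9 ≡ 51 (mod 53).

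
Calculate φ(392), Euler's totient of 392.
168

392 = 2^3 × 7^2
φ(n) = n × ∏(1 - 1/p) for each prime p dividing n
φ(392) = 392 × (1 - 1/2) × (1 - 1/7) = 168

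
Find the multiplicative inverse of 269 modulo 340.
249

gcd(269, 340) = 1, so the inverse exists.
Extended Euclidean algorithm on (340, 269):
340 = 1 × 269 + 71  ⟹  71 = (1)·340 + (-1)·269
269 = 3 × 71 + 56  ⟹  56 = (-3)·340 + (4)·269
71 = 1 × 56 + 15  ⟹  15 = (4)·340 + (-5)·269
56 = 3 × 15 + 11  ⟹  11 = (-15)·340 + (19)·269
15 = 1 × 11 + 4  ⟹  4 = (19)·340 + (-24)·269
11 = 2 × 4 + 3  ⟹  3 = (-53)·340 + (67)·269
4 = 1 × 3 + 1  ⟹  1 = (72)·340 + (-91)·269
So (-91)·269 ≡ 1 (mod 340), i.e. 269^(-1) ≡ -91 ≡ 249 (mod 340).
Check: 269 × 249 = 66981 ≡ 1 (mod 340)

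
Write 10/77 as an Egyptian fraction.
1/8 + 1/206 + 1/63448

Greedy algorithm:
10/77: ceiling(77/10) = 8, use 1/8
3/616: ceiling(616/3) = 206, use 1/206
1/63448: ceiling(63448/1) = 63448, use 1/63448
Result: 10/77 = 1/8 + 1/206 + 1/63448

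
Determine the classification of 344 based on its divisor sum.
deficient

Proper divisors of 344: sum = 1 + 2 + 4 + 8 + 43 + 86 + 172 = 316
Since 316 < 344, 344 is deficient.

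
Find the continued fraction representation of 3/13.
[0; 4, 3]

Euclidean algorithm steps:
3 = 0 × 13 + 3
13 = 4 × 3 + 1
3 = 3 × 1 + 0
Continued fraction: [0; 4, 3]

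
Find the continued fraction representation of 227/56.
[4; 18, 1, 2]

Euclidean algorithm steps:
227 = 4 × 56 + 3
56 = 18 × 3 + 2
3 = 1 × 2 + 1
2 = 2 × 1 + 0
Continued fraction: [4; 18, 1, 2]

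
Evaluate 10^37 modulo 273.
10

Repeated squaring. Binary of 37 = 100101.
10^1 ≡ 10 (mod 273); 10^2 ≡ 100 (mod 273); 10^4 ≡ 172 (mod 273); 10^8 ≡ 100 (mod 273); 10^16 ≡ 172 (mod 273); 10^32 ≡ 100 (mod 273)
10^37 = 10^1 × 10^4 × 10^32 ≡ 10 (mod 273)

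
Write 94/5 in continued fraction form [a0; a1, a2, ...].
[18; 1, 4]

Euclidean algorithm steps:
94 = 18 × 5 + 4
5 = 1 × 4 + 1
4 = 4 × 1 + 0
Continued fraction: [18; 1, 4]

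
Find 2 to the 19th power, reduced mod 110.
28

Repeated squaring. Binary of 19 = 10011.
2^1 ≡ 2 (mod 110); 2^2 ≡ 4 (mod 110); 2^4 ≡ 16 (mod 110); 2^8 ≡ 36 (mod 110); 2^16 ≡ 86 (mod 110)
2^19 = 2^1 × 2^2 × 2^16 ≡ 28 (mod 110)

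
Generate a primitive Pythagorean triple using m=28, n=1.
(783, 56, 785)

Euclid's formula: a = m² - n², b = 2mn, c = m² + n²
m = 28, n = 1
a = 28² - 1² = 784 - 1 = 783
b = 2 × 28 × 1 = 56
c = 28² + 1² = 784 + 1 = 785
Verification: 783² + 56² = 613089 + 3136 = 616225 = 785² ✓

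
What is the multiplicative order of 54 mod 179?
178

179 is prime, so ord(54) divides φ(179) = 178.
Divisors of 178: 1, 2, 89, 178.
Repeated squaring: 54^1 ≡ 54, 54^2 ≡ 52, 54^4 ≡ 19, 54^8 ≡ 3, 54^16 ≡ 9, 54^32 ≡ 81, 54^64 ≡ 117, 54^128 ≡ 85 (mod 179).
Test 54^d mod 179 for each divisor d in increasing order:
54^1 ≡ 54
54^2 ≡ 52
54^89 = 54^64·54^16·54^8·54^1 ≡ 178
54^178 = 54^128·54^32·54^16·54^2 ≡ 1  ← first divisor giving 1
The order is 178.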